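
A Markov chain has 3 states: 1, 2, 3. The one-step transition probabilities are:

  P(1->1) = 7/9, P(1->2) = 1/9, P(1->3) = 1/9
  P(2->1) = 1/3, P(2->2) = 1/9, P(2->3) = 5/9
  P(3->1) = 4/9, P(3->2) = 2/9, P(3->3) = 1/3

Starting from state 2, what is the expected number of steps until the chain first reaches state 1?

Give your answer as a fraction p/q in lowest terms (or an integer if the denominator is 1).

Answer: 99/38

Derivation:
Let h_i = expected steps to first reach 1 from state i.
Boundary: h_1 = 0.
First-step equations for the other states:
  h_2 = 1 + 1/3*h_1 + 1/9*h_2 + 5/9*h_3
  h_3 = 1 + 4/9*h_1 + 2/9*h_2 + 1/3*h_3

Substituting h_1 = 0 and rearranging gives the linear system (I - Q) h = 1:
  [8/9, -5/9] . (h_2, h_3) = 1
  [-2/9, 2/3] . (h_2, h_3) = 1

Solving yields:
  h_2 = 99/38
  h_3 = 45/19

Starting state is 2, so the expected hitting time is h_2 = 99/38.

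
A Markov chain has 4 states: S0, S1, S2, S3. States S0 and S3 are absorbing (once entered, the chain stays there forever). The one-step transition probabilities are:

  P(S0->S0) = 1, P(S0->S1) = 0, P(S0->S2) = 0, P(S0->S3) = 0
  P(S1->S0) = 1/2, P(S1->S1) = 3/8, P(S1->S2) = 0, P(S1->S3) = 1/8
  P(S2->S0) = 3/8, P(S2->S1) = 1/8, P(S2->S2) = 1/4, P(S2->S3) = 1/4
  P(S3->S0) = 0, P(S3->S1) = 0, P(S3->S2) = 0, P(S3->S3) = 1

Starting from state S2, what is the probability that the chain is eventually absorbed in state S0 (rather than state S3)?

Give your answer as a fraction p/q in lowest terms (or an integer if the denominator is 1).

Answer: 19/30

Derivation:
Let a_i = P(absorbed in S0 | start in state i).
Boundary conditions: a_S0 = 1, a_S3 = 0.
For each transient state i, a_i = sum_j P(i->j) * a_j:
  a_S1 = 1/2*a_S0 + 3/8*a_S1 + 0*a_S2 + 1/8*a_S3
  a_S2 = 3/8*a_S0 + 1/8*a_S1 + 1/4*a_S2 + 1/4*a_S3

Substituting a_S0 = 1 and a_S3 = 0, rearrange to (I - Q) a = r where r[i] = P(i -> S0):
  [5/8, 0] . (a_S1, a_S2) = 1/2
  [-1/8, 3/4] . (a_S1, a_S2) = 3/8

Solving yields:
  a_S1 = 4/5
  a_S2 = 19/30

Starting state is S2, so the absorption probability is a_S2 = 19/30.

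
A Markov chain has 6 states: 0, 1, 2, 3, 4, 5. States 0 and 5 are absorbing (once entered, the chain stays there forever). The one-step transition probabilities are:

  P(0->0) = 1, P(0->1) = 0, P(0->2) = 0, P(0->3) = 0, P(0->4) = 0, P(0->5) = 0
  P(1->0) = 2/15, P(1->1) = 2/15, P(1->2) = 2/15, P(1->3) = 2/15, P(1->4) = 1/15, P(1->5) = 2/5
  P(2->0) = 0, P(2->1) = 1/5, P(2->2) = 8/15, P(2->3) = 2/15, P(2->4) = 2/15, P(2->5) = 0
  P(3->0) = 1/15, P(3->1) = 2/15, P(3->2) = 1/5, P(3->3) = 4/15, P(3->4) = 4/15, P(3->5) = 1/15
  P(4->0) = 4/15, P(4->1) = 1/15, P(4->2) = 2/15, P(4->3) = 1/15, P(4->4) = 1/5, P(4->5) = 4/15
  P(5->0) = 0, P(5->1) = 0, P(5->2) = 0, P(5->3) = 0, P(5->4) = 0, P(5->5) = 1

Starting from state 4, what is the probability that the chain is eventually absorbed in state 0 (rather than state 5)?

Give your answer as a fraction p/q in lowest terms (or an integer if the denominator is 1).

Answer: 3715/8102

Derivation:
Let a_i = P(absorbed in 0 | start in state i).
Boundary conditions: a_0 = 1, a_5 = 0.
For each transient state i, a_i = sum_j P(i->j) * a_j:
  a_1 = 2/15*a_0 + 2/15*a_1 + 2/15*a_2 + 2/15*a_3 + 1/15*a_4 + 2/5*a_5
  a_2 = 0*a_0 + 1/5*a_1 + 8/15*a_2 + 2/15*a_3 + 2/15*a_4 + 0*a_5
  a_3 = 1/15*a_0 + 2/15*a_1 + 1/5*a_2 + 4/15*a_3 + 4/15*a_4 + 1/15*a_5
  a_4 = 4/15*a_0 + 1/15*a_1 + 2/15*a_2 + 1/15*a_3 + 1/5*a_4 + 4/15*a_5

Substituting a_0 = 1 and a_5 = 0, rearrange to (I - Q) a = r where r[i] = P(i -> 0):
  [13/15, -2/15, -2/15, -1/15] . (a_1, a_2, a_3, a_4) = 2/15
  [-1/5, 7/15, -2/15, -2/15] . (a_1, a_2, a_3, a_4) = 0
  [-2/15, -1/5, 11/15, -4/15] . (a_1, a_2, a_3, a_4) = 1/15
  [-1/15, -2/15, -1/15, 4/5] . (a_1, a_2, a_3, a_4) = 4/15

Solving yields:
  a_1 = 2535/8102
  a_2 = 3119/8102
  a_3 = 3399/8102
  a_4 = 3715/8102

Starting state is 4, so the absorption probability is a_4 = 3715/8102.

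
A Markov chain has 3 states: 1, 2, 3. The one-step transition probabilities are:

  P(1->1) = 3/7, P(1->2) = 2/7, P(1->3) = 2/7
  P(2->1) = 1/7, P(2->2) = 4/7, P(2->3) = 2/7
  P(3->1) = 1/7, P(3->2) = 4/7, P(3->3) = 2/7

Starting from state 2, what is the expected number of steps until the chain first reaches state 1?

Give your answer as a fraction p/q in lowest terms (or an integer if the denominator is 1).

Answer: 7

Derivation:
Let h_i = expected steps to first reach 1 from state i.
Boundary: h_1 = 0.
First-step equations for the other states:
  h_2 = 1 + 1/7*h_1 + 4/7*h_2 + 2/7*h_3
  h_3 = 1 + 1/7*h_1 + 4/7*h_2 + 2/7*h_3

Substituting h_1 = 0 and rearranging gives the linear system (I - Q) h = 1:
  [3/7, -2/7] . (h_2, h_3) = 1
  [-4/7, 5/7] . (h_2, h_3) = 1

Solving yields:
  h_2 = 7
  h_3 = 7

Starting state is 2, so the expected hitting time is h_2 = 7.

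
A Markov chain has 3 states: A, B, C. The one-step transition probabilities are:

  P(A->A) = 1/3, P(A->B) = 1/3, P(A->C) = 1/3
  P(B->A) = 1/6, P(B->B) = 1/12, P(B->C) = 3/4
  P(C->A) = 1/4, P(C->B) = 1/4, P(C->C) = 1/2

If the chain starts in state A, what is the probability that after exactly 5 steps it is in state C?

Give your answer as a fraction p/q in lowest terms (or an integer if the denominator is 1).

Answer: 32105/62208

Derivation:
Computing P^5 by repeated multiplication:
P^1 =
  A: [1/3, 1/3, 1/3]
  B: [1/6, 1/12, 3/4]
  C: [1/4, 1/4, 1/2]
P^2 =
  A: [1/4, 2/9, 19/36]
  B: [37/144, 1/4, 71/144]
  C: [1/4, 11/48, 25/48]
P^3 =
  A: [109/432, 101/432, 37/72]
  B: [433/1728, 397/1728, 449/864]
  C: [145/576, 67/288, 33/64]
P^4 =
  A: [163/648, 401/1728, 2677/5184]
  B: [145/576, 4823/20736, 10693/20736]
  C: [1739/6912, 535/2304, 223/432]
P^5 =
  A: [15653/62208, 7225/31104, 32105/62208]
  B: [62605/248832, 28891/124416, 42815/82944]
  C: [10435/41472, 19265/82944, 42809/82944]

(P^5)[A -> C] = 32105/62208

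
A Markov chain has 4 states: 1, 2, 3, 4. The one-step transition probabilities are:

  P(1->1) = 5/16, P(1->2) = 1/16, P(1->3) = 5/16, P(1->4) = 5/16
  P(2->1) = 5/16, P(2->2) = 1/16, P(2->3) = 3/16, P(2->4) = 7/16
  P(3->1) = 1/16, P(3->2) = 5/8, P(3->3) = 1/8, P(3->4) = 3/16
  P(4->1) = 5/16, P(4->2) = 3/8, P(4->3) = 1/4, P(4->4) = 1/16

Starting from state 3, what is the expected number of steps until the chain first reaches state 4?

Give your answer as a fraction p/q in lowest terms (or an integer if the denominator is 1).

Let h_i = expected steps to first reach 4 from state i.
Boundary: h_4 = 0.
First-step equations for the other states:
  h_1 = 1 + 5/16*h_1 + 1/16*h_2 + 5/16*h_3 + 5/16*h_4
  h_2 = 1 + 5/16*h_1 + 1/16*h_2 + 3/16*h_3 + 7/16*h_4
  h_3 = 1 + 1/16*h_1 + 5/8*h_2 + 1/8*h_3 + 3/16*h_4

Substituting h_4 = 0 and rearranging gives the linear system (I - Q) h = 1:
  [11/16, -1/16, -5/16] . (h_1, h_2, h_3) = 1
  [-5/16, 15/16, -3/16] . (h_1, h_2, h_3) = 1
  [-1/16, -5/8, 7/8] . (h_1, h_2, h_3) = 1

Solving yields:
  h_1 = 368/113
  h_2 = 320/113
  h_3 = 384/113

Starting state is 3, so the expected hitting time is h_3 = 384/113.

Answer: 384/113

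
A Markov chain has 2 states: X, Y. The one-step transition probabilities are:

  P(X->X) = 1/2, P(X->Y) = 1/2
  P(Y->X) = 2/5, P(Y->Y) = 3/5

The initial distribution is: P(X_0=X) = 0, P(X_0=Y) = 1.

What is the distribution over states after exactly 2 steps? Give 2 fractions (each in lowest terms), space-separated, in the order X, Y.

Answer: 11/25 14/25

Derivation:
Propagating the distribution step by step (d_{t+1} = d_t * P):
d_0 = (X=0, Y=1)
  d_1[X] = 0*1/2 + 1*2/5 = 2/5
  d_1[Y] = 0*1/2 + 1*3/5 = 3/5
d_1 = (X=2/5, Y=3/5)
  d_2[X] = 2/5*1/2 + 3/5*2/5 = 11/25
  d_2[Y] = 2/5*1/2 + 3/5*3/5 = 14/25
d_2 = (X=11/25, Y=14/25)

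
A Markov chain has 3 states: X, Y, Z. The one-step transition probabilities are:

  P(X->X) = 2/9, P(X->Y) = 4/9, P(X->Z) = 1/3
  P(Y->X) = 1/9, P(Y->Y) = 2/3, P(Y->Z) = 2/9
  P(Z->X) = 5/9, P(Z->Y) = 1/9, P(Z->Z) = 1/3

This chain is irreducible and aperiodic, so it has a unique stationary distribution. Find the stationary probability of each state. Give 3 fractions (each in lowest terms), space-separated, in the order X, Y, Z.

The stationary distribution satisfies pi = pi * P, i.e.:
  pi_X = 2/9*pi_X + 1/9*pi_Y + 5/9*pi_Z
  pi_Y = 4/9*pi_X + 2/3*pi_Y + 1/9*pi_Z
  pi_Z = 1/3*pi_X + 2/9*pi_Y + 1/3*pi_Z
with normalization: pi_X + pi_Y + pi_Z = 1.

Using the first 2 balance equations plus normalization, the linear system A*pi = b is:
  [-7/9, 1/9, 5/9] . pi = 0
  [4/9, -1/3, 1/9] . pi = 0
  [1, 1, 1] . pi = 1

Solving yields:
  pi_X = 4/15
  pi_Y = 9/20
  pi_Z = 17/60

Verification (pi * P):
  4/15*2/9 + 9/20*1/9 + 17/60*5/9 = 4/15 = pi_X  (ok)
  4/15*4/9 + 9/20*2/3 + 17/60*1/9 = 9/20 = pi_Y  (ok)
  4/15*1/3 + 9/20*2/9 + 17/60*1/3 = 17/60 = pi_Z  (ok)

Answer: 4/15 9/20 17/60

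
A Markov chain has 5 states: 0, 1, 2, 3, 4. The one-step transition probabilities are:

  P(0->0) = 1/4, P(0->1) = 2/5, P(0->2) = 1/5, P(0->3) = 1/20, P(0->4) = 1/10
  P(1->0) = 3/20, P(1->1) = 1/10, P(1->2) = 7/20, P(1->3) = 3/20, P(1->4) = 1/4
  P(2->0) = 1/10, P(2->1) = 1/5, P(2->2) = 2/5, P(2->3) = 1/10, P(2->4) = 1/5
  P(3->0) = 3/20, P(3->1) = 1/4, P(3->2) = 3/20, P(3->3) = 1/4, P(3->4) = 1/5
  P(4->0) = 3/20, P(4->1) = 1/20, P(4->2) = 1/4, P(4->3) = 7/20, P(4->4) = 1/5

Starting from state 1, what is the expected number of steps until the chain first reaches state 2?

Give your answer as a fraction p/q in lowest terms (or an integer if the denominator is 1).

Answer: 22920/6091

Derivation:
Let h_i = expected steps to first reach 2 from state i.
Boundary: h_2 = 0.
First-step equations for the other states:
  h_0 = 1 + 1/4*h_0 + 2/5*h_1 + 1/5*h_2 + 1/20*h_3 + 1/10*h_4
  h_1 = 1 + 3/20*h_0 + 1/10*h_1 + 7/20*h_2 + 3/20*h_3 + 1/4*h_4
  h_3 = 1 + 3/20*h_0 + 1/4*h_1 + 3/20*h_2 + 1/4*h_3 + 1/5*h_4
  h_4 = 1 + 3/20*h_0 + 1/20*h_1 + 1/4*h_2 + 7/20*h_3 + 1/5*h_4

Substituting h_2 = 0 and rearranging gives the linear system (I - Q) h = 1:
  [3/4, -2/5, -1/20, -1/10] . (h_0, h_1, h_3, h_4) = 1
  [-3/20, 9/10, -3/20, -1/4] . (h_0, h_1, h_3, h_4) = 1
  [-3/20, -1/4, 3/4, -1/5] . (h_0, h_1, h_3, h_4) = 1
  [-3/20, -1/20, -7/20, 4/5] . (h_0, h_1, h_3, h_4) = 1

Solving yields:
  h_0 = 77020/18273
  h_1 = 22920/6091
  h_3 = 27840/6091
  h_4 = 26040/6091

Starting state is 1, so the expected hitting time is h_1 = 22920/6091.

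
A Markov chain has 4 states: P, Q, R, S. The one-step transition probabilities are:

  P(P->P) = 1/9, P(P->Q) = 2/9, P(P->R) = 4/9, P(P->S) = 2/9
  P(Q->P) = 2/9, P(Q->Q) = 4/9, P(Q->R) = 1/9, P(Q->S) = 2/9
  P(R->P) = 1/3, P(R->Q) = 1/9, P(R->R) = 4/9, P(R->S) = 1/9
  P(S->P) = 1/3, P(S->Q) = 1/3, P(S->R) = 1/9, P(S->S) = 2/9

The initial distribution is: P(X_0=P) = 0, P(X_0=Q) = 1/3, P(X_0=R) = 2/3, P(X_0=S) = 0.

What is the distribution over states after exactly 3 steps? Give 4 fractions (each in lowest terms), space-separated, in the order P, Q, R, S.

Answer: 550/2187 575/2187 218/729 136/729

Derivation:
Propagating the distribution step by step (d_{t+1} = d_t * P):
d_0 = (P=0, Q=1/3, R=2/3, S=0)
  d_1[P] = 0*1/9 + 1/3*2/9 + 2/3*1/3 + 0*1/3 = 8/27
  d_1[Q] = 0*2/9 + 1/3*4/9 + 2/3*1/9 + 0*1/3 = 2/9
  d_1[R] = 0*4/9 + 1/3*1/9 + 2/3*4/9 + 0*1/9 = 1/3
  d_1[S] = 0*2/9 + 1/3*2/9 + 2/3*1/9 + 0*2/9 = 4/27
d_1 = (P=8/27, Q=2/9, R=1/3, S=4/27)
  d_2[P] = 8/27*1/9 + 2/9*2/9 + 1/3*1/3 + 4/27*1/3 = 59/243
  d_2[Q] = 8/27*2/9 + 2/9*4/9 + 1/3*1/9 + 4/27*1/3 = 61/243
  d_2[R] = 8/27*4/9 + 2/9*1/9 + 1/3*4/9 + 4/27*1/9 = 26/81
  d_2[S] = 8/27*2/9 + 2/9*2/9 + 1/3*1/9 + 4/27*2/9 = 5/27
d_2 = (P=59/243, Q=61/243, R=26/81, S=5/27)
  d_3[P] = 59/243*1/9 + 61/243*2/9 + 26/81*1/3 + 5/27*1/3 = 550/2187
  d_3[Q] = 59/243*2/9 + 61/243*4/9 + 26/81*1/9 + 5/27*1/3 = 575/2187
  d_3[R] = 59/243*4/9 + 61/243*1/9 + 26/81*4/9 + 5/27*1/9 = 218/729
  d_3[S] = 59/243*2/9 + 61/243*2/9 + 26/81*1/9 + 5/27*2/9 = 136/729
d_3 = (P=550/2187, Q=575/2187, R=218/729, S=136/729)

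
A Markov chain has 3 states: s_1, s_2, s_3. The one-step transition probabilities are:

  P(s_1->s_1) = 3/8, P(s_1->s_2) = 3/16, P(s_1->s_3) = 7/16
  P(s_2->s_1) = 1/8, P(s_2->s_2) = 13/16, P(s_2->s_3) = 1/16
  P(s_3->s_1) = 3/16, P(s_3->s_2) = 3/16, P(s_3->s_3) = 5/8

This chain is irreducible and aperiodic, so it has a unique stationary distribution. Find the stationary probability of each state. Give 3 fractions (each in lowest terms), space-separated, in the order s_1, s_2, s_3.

The stationary distribution satisfies pi = pi * P, i.e.:
  pi_s_1 = 3/8*pi_s_1 + 1/8*pi_s_2 + 3/16*pi_s_3
  pi_s_2 = 3/16*pi_s_1 + 13/16*pi_s_2 + 3/16*pi_s_3
  pi_s_3 = 7/16*pi_s_1 + 1/16*pi_s_2 + 5/8*pi_s_3
with normalization: pi_s_1 + pi_s_2 + pi_s_3 = 1.

Using the first 2 balance equations plus normalization, the linear system A*pi = b is:
  [-5/8, 1/8, 3/16] . pi = 0
  [3/16, -3/16, 3/16] . pi = 0
  [1, 1, 1] . pi = 1

Solving yields:
  pi_s_1 = 5/26
  pi_s_2 = 1/2
  pi_s_3 = 4/13

Verification (pi * P):
  5/26*3/8 + 1/2*1/8 + 4/13*3/16 = 5/26 = pi_s_1  (ok)
  5/26*3/16 + 1/2*13/16 + 4/13*3/16 = 1/2 = pi_s_2  (ok)
  5/26*7/16 + 1/2*1/16 + 4/13*5/8 = 4/13 = pi_s_3  (ok)

Answer: 5/26 1/2 4/13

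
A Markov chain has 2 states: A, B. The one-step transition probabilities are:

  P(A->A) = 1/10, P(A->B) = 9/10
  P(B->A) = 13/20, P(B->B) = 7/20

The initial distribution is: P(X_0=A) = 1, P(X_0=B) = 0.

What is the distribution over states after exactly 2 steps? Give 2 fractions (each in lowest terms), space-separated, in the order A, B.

Answer: 119/200 81/200

Derivation:
Propagating the distribution step by step (d_{t+1} = d_t * P):
d_0 = (A=1, B=0)
  d_1[A] = 1*1/10 + 0*13/20 = 1/10
  d_1[B] = 1*9/10 + 0*7/20 = 9/10
d_1 = (A=1/10, B=9/10)
  d_2[A] = 1/10*1/10 + 9/10*13/20 = 119/200
  d_2[B] = 1/10*9/10 + 9/10*7/20 = 81/200
d_2 = (A=119/200, B=81/200)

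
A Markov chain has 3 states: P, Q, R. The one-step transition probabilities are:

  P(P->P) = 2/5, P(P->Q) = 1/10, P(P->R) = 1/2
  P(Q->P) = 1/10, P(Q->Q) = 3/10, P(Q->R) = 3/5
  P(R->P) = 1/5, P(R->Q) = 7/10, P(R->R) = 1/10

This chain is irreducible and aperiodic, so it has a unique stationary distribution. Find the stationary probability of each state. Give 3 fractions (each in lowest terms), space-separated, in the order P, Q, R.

Answer: 21/106 22/53 41/106

Derivation:
The stationary distribution satisfies pi = pi * P, i.e.:
  pi_P = 2/5*pi_P + 1/10*pi_Q + 1/5*pi_R
  pi_Q = 1/10*pi_P + 3/10*pi_Q + 7/10*pi_R
  pi_R = 1/2*pi_P + 3/5*pi_Q + 1/10*pi_R
with normalization: pi_P + pi_Q + pi_R = 1.

Using the first 2 balance equations plus normalization, the linear system A*pi = b is:
  [-3/5, 1/10, 1/5] . pi = 0
  [1/10, -7/10, 7/10] . pi = 0
  [1, 1, 1] . pi = 1

Solving yields:
  pi_P = 21/106
  pi_Q = 22/53
  pi_R = 41/106

Verification (pi * P):
  21/106*2/5 + 22/53*1/10 + 41/106*1/5 = 21/106 = pi_P  (ok)
  21/106*1/10 + 22/53*3/10 + 41/106*7/10 = 22/53 = pi_Q  (ok)
  21/106*1/2 + 22/53*3/5 + 41/106*1/10 = 41/106 = pi_R  (ok)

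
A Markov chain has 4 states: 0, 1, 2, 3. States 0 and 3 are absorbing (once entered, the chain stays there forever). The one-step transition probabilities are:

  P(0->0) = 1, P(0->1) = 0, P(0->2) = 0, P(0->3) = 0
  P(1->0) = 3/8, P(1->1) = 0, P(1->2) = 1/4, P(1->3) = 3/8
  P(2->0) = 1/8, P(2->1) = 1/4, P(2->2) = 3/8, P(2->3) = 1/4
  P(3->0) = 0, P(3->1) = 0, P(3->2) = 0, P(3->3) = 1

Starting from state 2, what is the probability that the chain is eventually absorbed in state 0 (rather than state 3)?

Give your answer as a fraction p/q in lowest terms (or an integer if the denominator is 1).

Let a_i = P(absorbed in 0 | start in state i).
Boundary conditions: a_0 = 1, a_3 = 0.
For each transient state i, a_i = sum_j P(i->j) * a_j:
  a_1 = 3/8*a_0 + 0*a_1 + 1/4*a_2 + 3/8*a_3
  a_2 = 1/8*a_0 + 1/4*a_1 + 3/8*a_2 + 1/4*a_3

Substituting a_0 = 1 and a_3 = 0, rearrange to (I - Q) a = r where r[i] = P(i -> 0):
  [1, -1/4] . (a_1, a_2) = 3/8
  [-1/4, 5/8] . (a_1, a_2) = 1/8

Solving yields:
  a_1 = 17/36
  a_2 = 7/18

Starting state is 2, so the absorption probability is a_2 = 7/18.

Answer: 7/18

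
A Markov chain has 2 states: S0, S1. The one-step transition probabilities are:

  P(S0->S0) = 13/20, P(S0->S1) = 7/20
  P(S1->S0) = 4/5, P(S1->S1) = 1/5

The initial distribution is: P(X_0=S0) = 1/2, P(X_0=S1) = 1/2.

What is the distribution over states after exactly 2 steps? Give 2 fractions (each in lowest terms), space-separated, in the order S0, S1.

Propagating the distribution step by step (d_{t+1} = d_t * P):
d_0 = (S0=1/2, S1=1/2)
  d_1[S0] = 1/2*13/20 + 1/2*4/5 = 29/40
  d_1[S1] = 1/2*7/20 + 1/2*1/5 = 11/40
d_1 = (S0=29/40, S1=11/40)
  d_2[S0] = 29/40*13/20 + 11/40*4/5 = 553/800
  d_2[S1] = 29/40*7/20 + 11/40*1/5 = 247/800
d_2 = (S0=553/800, S1=247/800)

Answer: 553/800 247/800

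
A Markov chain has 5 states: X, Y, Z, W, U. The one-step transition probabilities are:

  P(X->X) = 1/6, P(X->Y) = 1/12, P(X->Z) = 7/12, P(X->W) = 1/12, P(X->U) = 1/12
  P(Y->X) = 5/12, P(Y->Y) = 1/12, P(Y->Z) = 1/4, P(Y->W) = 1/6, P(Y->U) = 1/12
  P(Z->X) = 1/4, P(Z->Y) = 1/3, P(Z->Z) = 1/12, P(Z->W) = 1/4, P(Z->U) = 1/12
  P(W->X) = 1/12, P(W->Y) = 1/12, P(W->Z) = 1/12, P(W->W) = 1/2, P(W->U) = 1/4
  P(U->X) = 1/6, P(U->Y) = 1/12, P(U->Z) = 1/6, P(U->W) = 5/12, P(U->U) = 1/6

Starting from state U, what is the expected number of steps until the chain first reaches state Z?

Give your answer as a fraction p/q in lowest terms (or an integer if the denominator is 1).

Answer: 1152/239

Derivation:
Let h_i = expected steps to first reach Z from state i.
Boundary: h_Z = 0.
First-step equations for the other states:
  h_X = 1 + 1/6*h_X + 1/12*h_Y + 7/12*h_Z + 1/12*h_W + 1/12*h_U
  h_Y = 1 + 5/12*h_X + 1/12*h_Y + 1/4*h_Z + 1/6*h_W + 1/12*h_U
  h_W = 1 + 1/12*h_X + 1/12*h_Y + 1/12*h_Z + 1/2*h_W + 1/4*h_U
  h_U = 1 + 1/6*h_X + 1/12*h_Y + 1/6*h_Z + 5/12*h_W + 1/6*h_U

Substituting h_Z = 0 and rearranging gives the linear system (I - Q) h = 1:
  [5/6, -1/12, -1/12, -1/12] . (h_X, h_Y, h_W, h_U) = 1
  [-5/12, 11/12, -1/6, -1/12] . (h_X, h_Y, h_W, h_U) = 1
  [-1/12, -1/12, 1/2, -1/4] . (h_X, h_Y, h_W, h_U) = 1
  [-1/6, -1/12, -5/12, 5/6] . (h_X, h_Y, h_W, h_U) = 1

Solving yields:
  h_X = 621/239
  h_Y = 885/239
  h_W = 1305/239
  h_U = 1152/239

Starting state is U, so the expected hitting time is h_U = 1152/239.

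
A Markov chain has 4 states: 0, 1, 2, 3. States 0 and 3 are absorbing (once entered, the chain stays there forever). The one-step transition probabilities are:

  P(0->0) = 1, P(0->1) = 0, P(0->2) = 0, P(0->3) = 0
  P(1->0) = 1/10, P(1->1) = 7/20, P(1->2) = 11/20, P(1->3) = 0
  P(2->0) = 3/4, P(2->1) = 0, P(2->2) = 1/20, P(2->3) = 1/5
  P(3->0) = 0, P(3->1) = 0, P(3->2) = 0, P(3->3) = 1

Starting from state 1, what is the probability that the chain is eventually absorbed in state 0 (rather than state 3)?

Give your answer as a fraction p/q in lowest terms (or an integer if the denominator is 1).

Answer: 203/247

Derivation:
Let a_i = P(absorbed in 0 | start in state i).
Boundary conditions: a_0 = 1, a_3 = 0.
For each transient state i, a_i = sum_j P(i->j) * a_j:
  a_1 = 1/10*a_0 + 7/20*a_1 + 11/20*a_2 + 0*a_3
  a_2 = 3/4*a_0 + 0*a_1 + 1/20*a_2 + 1/5*a_3

Substituting a_0 = 1 and a_3 = 0, rearrange to (I - Q) a = r where r[i] = P(i -> 0):
  [13/20, -11/20] . (a_1, a_2) = 1/10
  [0, 19/20] . (a_1, a_2) = 3/4

Solving yields:
  a_1 = 203/247
  a_2 = 15/19

Starting state is 1, so the absorption probability is a_1 = 203/247.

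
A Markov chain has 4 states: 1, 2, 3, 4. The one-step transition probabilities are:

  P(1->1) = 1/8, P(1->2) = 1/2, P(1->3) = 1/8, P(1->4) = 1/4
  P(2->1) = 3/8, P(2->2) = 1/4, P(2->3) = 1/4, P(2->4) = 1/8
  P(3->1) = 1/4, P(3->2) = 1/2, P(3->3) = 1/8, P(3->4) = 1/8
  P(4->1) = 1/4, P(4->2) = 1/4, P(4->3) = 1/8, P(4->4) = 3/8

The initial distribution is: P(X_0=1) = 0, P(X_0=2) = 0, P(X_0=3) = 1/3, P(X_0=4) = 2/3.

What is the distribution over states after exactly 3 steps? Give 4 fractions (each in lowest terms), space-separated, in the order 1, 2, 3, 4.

Answer: 25/96 137/384 43/256 55/256

Derivation:
Propagating the distribution step by step (d_{t+1} = d_t * P):
d_0 = (1=0, 2=0, 3=1/3, 4=2/3)
  d_1[1] = 0*1/8 + 0*3/8 + 1/3*1/4 + 2/3*1/4 = 1/4
  d_1[2] = 0*1/2 + 0*1/4 + 1/3*1/2 + 2/3*1/4 = 1/3
  d_1[3] = 0*1/8 + 0*1/4 + 1/3*1/8 + 2/3*1/8 = 1/8
  d_1[4] = 0*1/4 + 0*1/8 + 1/3*1/8 + 2/3*3/8 = 7/24
d_1 = (1=1/4, 2=1/3, 3=1/8, 4=7/24)
  d_2[1] = 1/4*1/8 + 1/3*3/8 + 1/8*1/4 + 7/24*1/4 = 25/96
  d_2[2] = 1/4*1/2 + 1/3*1/4 + 1/8*1/2 + 7/24*1/4 = 11/32
  d_2[3] = 1/4*1/8 + 1/3*1/4 + 1/8*1/8 + 7/24*1/8 = 1/6
  d_2[4] = 1/4*1/4 + 1/3*1/8 + 1/8*1/8 + 7/24*3/8 = 11/48
d_2 = (1=25/96, 2=11/32, 3=1/6, 4=11/48)
  d_3[1] = 25/96*1/8 + 11/32*3/8 + 1/6*1/4 + 11/48*1/4 = 25/96
  d_3[2] = 25/96*1/2 + 11/32*1/4 + 1/6*1/2 + 11/48*1/4 = 137/384
  d_3[3] = 25/96*1/8 + 11/32*1/4 + 1/6*1/8 + 11/48*1/8 = 43/256
  d_3[4] = 25/96*1/4 + 11/32*1/8 + 1/6*1/8 + 11/48*3/8 = 55/256
d_3 = (1=25/96, 2=137/384, 3=43/256, 4=55/256)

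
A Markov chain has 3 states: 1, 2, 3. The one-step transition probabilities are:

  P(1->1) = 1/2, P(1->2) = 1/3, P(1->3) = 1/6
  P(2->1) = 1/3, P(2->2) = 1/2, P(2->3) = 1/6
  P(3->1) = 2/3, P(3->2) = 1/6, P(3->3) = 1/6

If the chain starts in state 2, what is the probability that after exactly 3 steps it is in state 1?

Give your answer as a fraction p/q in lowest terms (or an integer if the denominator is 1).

Answer: 25/54

Derivation:
Computing P^3 by repeated multiplication:
P^1 =
  1: [1/2, 1/3, 1/6]
  2: [1/3, 1/2, 1/6]
  3: [2/3, 1/6, 1/6]
P^2 =
  1: [17/36, 13/36, 1/6]
  2: [4/9, 7/18, 1/6]
  3: [1/2, 1/3, 1/6]
P^3 =
  1: [101/216, 79/216, 1/6]
  2: [25/54, 10/27, 1/6]
  3: [17/36, 13/36, 1/6]

(P^3)[2 -> 1] = 25/54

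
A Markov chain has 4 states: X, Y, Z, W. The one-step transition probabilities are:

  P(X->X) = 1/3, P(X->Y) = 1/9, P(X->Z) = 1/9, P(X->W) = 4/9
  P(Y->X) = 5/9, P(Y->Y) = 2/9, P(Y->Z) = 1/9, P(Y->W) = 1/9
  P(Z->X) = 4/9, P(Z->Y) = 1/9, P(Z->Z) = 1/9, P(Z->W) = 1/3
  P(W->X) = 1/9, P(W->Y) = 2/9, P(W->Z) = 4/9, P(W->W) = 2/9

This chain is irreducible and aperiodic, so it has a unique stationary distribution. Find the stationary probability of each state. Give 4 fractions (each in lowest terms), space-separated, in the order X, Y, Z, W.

The stationary distribution satisfies pi = pi * P, i.e.:
  pi_X = 1/3*pi_X + 5/9*pi_Y + 4/9*pi_Z + 1/9*pi_W
  pi_Y = 1/9*pi_X + 2/9*pi_Y + 1/9*pi_Z + 2/9*pi_W
  pi_Z = 1/9*pi_X + 1/9*pi_Y + 1/9*pi_Z + 4/9*pi_W
  pi_W = 4/9*pi_X + 1/9*pi_Y + 1/3*pi_Z + 2/9*pi_W
with normalization: pi_X + pi_Y + pi_Z + pi_W = 1.

Using the first 3 balance equations plus normalization, the linear system A*pi = b is:
  [-2/3, 5/9, 4/9, 1/9] . pi = 0
  [1/9, -7/9, 1/9, 2/9] . pi = 0
  [1/9, 1/9, -8/9, 4/9] . pi = 0
  [1, 1, 1, 1] . pi = 1

Solving yields:
  pi_X = 275/843
  pi_Y = 137/843
  pi_Z = 178/843
  pi_W = 253/843

Verification (pi * P):
  275/843*1/3 + 137/843*5/9 + 178/843*4/9 + 253/843*1/9 = 275/843 = pi_X  (ok)
  275/843*1/9 + 137/843*2/9 + 178/843*1/9 + 253/843*2/9 = 137/843 = pi_Y  (ok)
  275/843*1/9 + 137/843*1/9 + 178/843*1/9 + 253/843*4/9 = 178/843 = pi_Z  (ok)
  275/843*4/9 + 137/843*1/9 + 178/843*1/3 + 253/843*2/9 = 253/843 = pi_W  (ok)

Answer: 275/843 137/843 178/843 253/843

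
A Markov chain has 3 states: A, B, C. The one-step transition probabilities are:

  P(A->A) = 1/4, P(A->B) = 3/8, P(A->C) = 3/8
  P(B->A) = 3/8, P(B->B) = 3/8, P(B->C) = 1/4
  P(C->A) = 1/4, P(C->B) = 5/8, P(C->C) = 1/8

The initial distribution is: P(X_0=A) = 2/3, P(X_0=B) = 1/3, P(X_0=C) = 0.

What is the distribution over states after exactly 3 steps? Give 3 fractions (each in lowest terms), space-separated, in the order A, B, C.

Answer: 59/192 335/768 197/768

Derivation:
Propagating the distribution step by step (d_{t+1} = d_t * P):
d_0 = (A=2/3, B=1/3, C=0)
  d_1[A] = 2/3*1/4 + 1/3*3/8 + 0*1/4 = 7/24
  d_1[B] = 2/3*3/8 + 1/3*3/8 + 0*5/8 = 3/8
  d_1[C] = 2/3*3/8 + 1/3*1/4 + 0*1/8 = 1/3
d_1 = (A=7/24, B=3/8, C=1/3)
  d_2[A] = 7/24*1/4 + 3/8*3/8 + 1/3*1/4 = 19/64
  d_2[B] = 7/24*3/8 + 3/8*3/8 + 1/3*5/8 = 11/24
  d_2[C] = 7/24*3/8 + 3/8*1/4 + 1/3*1/8 = 47/192
d_2 = (A=19/64, B=11/24, C=47/192)
  d_3[A] = 19/64*1/4 + 11/24*3/8 + 47/192*1/4 = 59/192
  d_3[B] = 19/64*3/8 + 11/24*3/8 + 47/192*5/8 = 335/768
  d_3[C] = 19/64*3/8 + 11/24*1/4 + 47/192*1/8 = 197/768
d_3 = (A=59/192, B=335/768, C=197/768)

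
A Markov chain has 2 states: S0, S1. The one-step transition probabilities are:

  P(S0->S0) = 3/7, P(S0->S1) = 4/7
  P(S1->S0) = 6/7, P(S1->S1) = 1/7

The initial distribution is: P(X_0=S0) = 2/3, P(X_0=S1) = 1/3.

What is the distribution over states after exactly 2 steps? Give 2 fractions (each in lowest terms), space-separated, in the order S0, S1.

Propagating the distribution step by step (d_{t+1} = d_t * P):
d_0 = (S0=2/3, S1=1/3)
  d_1[S0] = 2/3*3/7 + 1/3*6/7 = 4/7
  d_1[S1] = 2/3*4/7 + 1/3*1/7 = 3/7
d_1 = (S0=4/7, S1=3/7)
  d_2[S0] = 4/7*3/7 + 3/7*6/7 = 30/49
  d_2[S1] = 4/7*4/7 + 3/7*1/7 = 19/49
d_2 = (S0=30/49, S1=19/49)

Answer: 30/49 19/49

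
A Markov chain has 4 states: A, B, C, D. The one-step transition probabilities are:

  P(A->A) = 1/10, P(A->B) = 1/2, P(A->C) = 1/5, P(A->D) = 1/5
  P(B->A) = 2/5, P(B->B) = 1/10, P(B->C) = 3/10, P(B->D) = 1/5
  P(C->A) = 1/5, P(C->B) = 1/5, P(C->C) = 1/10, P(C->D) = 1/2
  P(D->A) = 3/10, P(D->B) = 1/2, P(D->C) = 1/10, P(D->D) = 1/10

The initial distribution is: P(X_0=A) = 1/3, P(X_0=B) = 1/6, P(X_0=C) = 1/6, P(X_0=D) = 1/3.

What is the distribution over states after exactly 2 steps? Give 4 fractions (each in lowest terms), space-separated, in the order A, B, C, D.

Propagating the distribution step by step (d_{t+1} = d_t * P):
d_0 = (A=1/3, B=1/6, C=1/6, D=1/3)
  d_1[A] = 1/3*1/10 + 1/6*2/5 + 1/6*1/5 + 1/3*3/10 = 7/30
  d_1[B] = 1/3*1/2 + 1/6*1/10 + 1/6*1/5 + 1/3*1/2 = 23/60
  d_1[C] = 1/3*1/5 + 1/6*3/10 + 1/6*1/10 + 1/3*1/10 = 1/6
  d_1[D] = 1/3*1/5 + 1/6*1/5 + 1/6*1/2 + 1/3*1/10 = 13/60
d_1 = (A=7/30, B=23/60, C=1/6, D=13/60)
  d_2[A] = 7/30*1/10 + 23/60*2/5 + 1/6*1/5 + 13/60*3/10 = 11/40
  d_2[B] = 7/30*1/2 + 23/60*1/10 + 1/6*1/5 + 13/60*1/2 = 89/300
  d_2[C] = 7/30*1/5 + 23/60*3/10 + 1/6*1/10 + 13/60*1/10 = 1/5
  d_2[D] = 7/30*1/5 + 23/60*1/5 + 1/6*1/2 + 13/60*1/10 = 137/600
d_2 = (A=11/40, B=89/300, C=1/5, D=137/600)

Answer: 11/40 89/300 1/5 137/600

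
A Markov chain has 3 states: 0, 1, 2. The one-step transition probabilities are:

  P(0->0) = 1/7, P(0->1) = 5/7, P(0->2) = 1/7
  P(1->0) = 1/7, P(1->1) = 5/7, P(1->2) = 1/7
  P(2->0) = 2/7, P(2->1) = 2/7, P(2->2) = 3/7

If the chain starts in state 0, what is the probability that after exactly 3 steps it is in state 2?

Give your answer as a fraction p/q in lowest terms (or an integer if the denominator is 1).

Answer: 67/343

Derivation:
Computing P^3 by repeated multiplication:
P^1 =
  0: [1/7, 5/7, 1/7]
  1: [1/7, 5/7, 1/7]
  2: [2/7, 2/7, 3/7]
P^2 =
  0: [8/49, 32/49, 9/49]
  1: [8/49, 32/49, 9/49]
  2: [10/49, 26/49, 13/49]
P^3 =
  0: [58/343, 218/343, 67/343]
  1: [58/343, 218/343, 67/343]
  2: [62/343, 206/343, 75/343]

(P^3)[0 -> 2] = 67/343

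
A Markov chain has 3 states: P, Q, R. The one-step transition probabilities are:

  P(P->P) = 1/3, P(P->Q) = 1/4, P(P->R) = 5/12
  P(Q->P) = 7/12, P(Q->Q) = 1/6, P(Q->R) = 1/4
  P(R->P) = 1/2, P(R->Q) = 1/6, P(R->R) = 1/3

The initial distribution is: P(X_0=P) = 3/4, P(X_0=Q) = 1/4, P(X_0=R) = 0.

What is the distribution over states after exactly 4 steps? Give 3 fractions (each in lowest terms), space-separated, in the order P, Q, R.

Propagating the distribution step by step (d_{t+1} = d_t * P):
d_0 = (P=3/4, Q=1/4, R=0)
  d_1[P] = 3/4*1/3 + 1/4*7/12 + 0*1/2 = 19/48
  d_1[Q] = 3/4*1/4 + 1/4*1/6 + 0*1/6 = 11/48
  d_1[R] = 3/4*5/12 + 1/4*1/4 + 0*1/3 = 3/8
d_1 = (P=19/48, Q=11/48, R=3/8)
  d_2[P] = 19/48*1/3 + 11/48*7/12 + 3/8*1/2 = 29/64
  d_2[Q] = 19/48*1/4 + 11/48*1/6 + 3/8*1/6 = 115/576
  d_2[R] = 19/48*5/12 + 11/48*1/4 + 3/8*1/3 = 25/72
d_2 = (P=29/64, Q=115/576, R=25/72)
  d_3[P] = 29/64*1/3 + 115/576*7/12 + 25/72*1/2 = 3049/6912
  d_3[Q] = 29/64*1/4 + 115/576*1/6 + 25/72*1/6 = 157/768
  d_3[R] = 29/64*5/12 + 115/576*1/4 + 25/72*1/3 = 1225/3456
d_3 = (P=3049/6912, Q=157/768, R=1225/3456)
  d_4[P] = 3049/6912*1/3 + 157/768*7/12 + 1225/3456*1/2 = 36787/82944
  d_4[Q] = 3049/6912*1/4 + 157/768*1/6 + 1225/3456*1/6 = 16873/82944
  d_4[R] = 3049/6912*5/12 + 157/768*1/4 + 1225/3456*1/3 = 7321/20736
d_4 = (P=36787/82944, Q=16873/82944, R=7321/20736)

Answer: 36787/82944 16873/82944 7321/20736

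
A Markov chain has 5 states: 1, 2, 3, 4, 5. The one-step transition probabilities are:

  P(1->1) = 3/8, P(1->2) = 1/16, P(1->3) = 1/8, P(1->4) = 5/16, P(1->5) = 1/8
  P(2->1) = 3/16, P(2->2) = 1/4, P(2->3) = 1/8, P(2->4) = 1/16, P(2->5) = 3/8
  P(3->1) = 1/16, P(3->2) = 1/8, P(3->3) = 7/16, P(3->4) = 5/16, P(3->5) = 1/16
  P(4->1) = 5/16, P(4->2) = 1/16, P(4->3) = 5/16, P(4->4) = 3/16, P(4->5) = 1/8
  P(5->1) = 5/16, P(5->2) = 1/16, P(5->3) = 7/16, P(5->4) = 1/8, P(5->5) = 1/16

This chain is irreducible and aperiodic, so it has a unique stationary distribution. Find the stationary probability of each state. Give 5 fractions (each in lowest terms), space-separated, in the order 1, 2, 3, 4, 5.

The stationary distribution satisfies pi = pi * P, i.e.:
  pi_1 = 3/8*pi_1 + 3/16*pi_2 + 1/16*pi_3 + 5/16*pi_4 + 5/16*pi_5
  pi_2 = 1/16*pi_1 + 1/4*pi_2 + 1/8*pi_3 + 1/16*pi_4 + 1/16*pi_5
  pi_3 = 1/8*pi_1 + 1/8*pi_2 + 7/16*pi_3 + 5/16*pi_4 + 7/16*pi_5
  pi_4 = 5/16*pi_1 + 1/16*pi_2 + 5/16*pi_3 + 3/16*pi_4 + 1/8*pi_5
  pi_5 = 1/8*pi_1 + 3/8*pi_2 + 1/16*pi_3 + 1/8*pi_4 + 1/16*pi_5
with normalization: pi_1 + pi_2 + pi_3 + pi_4 + pi_5 = 1.

Using the first 4 balance equations plus normalization, the linear system A*pi = b is:
  [-5/8, 3/16, 1/16, 5/16, 5/16] . pi = 0
  [1/16, -3/4, 1/8, 1/16, 1/16] . pi = 0
  [1/8, 1/8, -9/16, 5/16, 7/16] . pi = 0
  [5/16, 1/16, 5/16, -13/16, 1/8] . pi = 0
  [1, 1, 1, 1, 1] . pi = 1

Solving yields:
  pi_1 = 3567/14897
  pi_2 = 1492/14897
  pi_3 = 4499/14897
  pi_4 = 3500/14897
  pi_5 = 1839/14897

Verification (pi * P):
  3567/14897*3/8 + 1492/14897*3/16 + 4499/14897*1/16 + 3500/14897*5/16 + 1839/14897*5/16 = 3567/14897 = pi_1  (ok)
  3567/14897*1/16 + 1492/14897*1/4 + 4499/14897*1/8 + 3500/14897*1/16 + 1839/14897*1/16 = 1492/14897 = pi_2  (ok)
  3567/14897*1/8 + 1492/14897*1/8 + 4499/14897*7/16 + 3500/14897*5/16 + 1839/14897*7/16 = 4499/14897 = pi_3  (ok)
  3567/14897*5/16 + 1492/14897*1/16 + 4499/14897*5/16 + 3500/14897*3/16 + 1839/14897*1/8 = 3500/14897 = pi_4  (ok)
  3567/14897*1/8 + 1492/14897*3/8 + 4499/14897*1/16 + 3500/14897*1/8 + 1839/14897*1/16 = 1839/14897 = pi_5  (ok)

Answer: 3567/14897 1492/14897 4499/14897 3500/14897 1839/14897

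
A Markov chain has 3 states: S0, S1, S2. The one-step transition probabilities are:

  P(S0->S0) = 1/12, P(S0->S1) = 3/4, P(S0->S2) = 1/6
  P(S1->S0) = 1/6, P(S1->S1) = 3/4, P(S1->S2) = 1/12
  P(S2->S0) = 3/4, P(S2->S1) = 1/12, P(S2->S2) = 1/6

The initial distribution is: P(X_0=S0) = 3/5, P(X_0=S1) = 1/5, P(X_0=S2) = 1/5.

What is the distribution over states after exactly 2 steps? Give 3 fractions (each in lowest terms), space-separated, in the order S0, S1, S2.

Propagating the distribution step by step (d_{t+1} = d_t * P):
d_0 = (S0=3/5, S1=1/5, S2=1/5)
  d_1[S0] = 3/5*1/12 + 1/5*1/6 + 1/5*3/4 = 7/30
  d_1[S1] = 3/5*3/4 + 1/5*3/4 + 1/5*1/12 = 37/60
  d_1[S2] = 3/5*1/6 + 1/5*1/12 + 1/5*1/6 = 3/20
d_1 = (S0=7/30, S1=37/60, S2=3/20)
  d_2[S0] = 7/30*1/12 + 37/60*1/6 + 3/20*3/4 = 169/720
  d_2[S1] = 7/30*3/4 + 37/60*3/4 + 3/20*1/12 = 13/20
  d_2[S2] = 7/30*1/6 + 37/60*1/12 + 3/20*1/6 = 83/720
d_2 = (S0=169/720, S1=13/20, S2=83/720)

Answer: 169/720 13/20 83/720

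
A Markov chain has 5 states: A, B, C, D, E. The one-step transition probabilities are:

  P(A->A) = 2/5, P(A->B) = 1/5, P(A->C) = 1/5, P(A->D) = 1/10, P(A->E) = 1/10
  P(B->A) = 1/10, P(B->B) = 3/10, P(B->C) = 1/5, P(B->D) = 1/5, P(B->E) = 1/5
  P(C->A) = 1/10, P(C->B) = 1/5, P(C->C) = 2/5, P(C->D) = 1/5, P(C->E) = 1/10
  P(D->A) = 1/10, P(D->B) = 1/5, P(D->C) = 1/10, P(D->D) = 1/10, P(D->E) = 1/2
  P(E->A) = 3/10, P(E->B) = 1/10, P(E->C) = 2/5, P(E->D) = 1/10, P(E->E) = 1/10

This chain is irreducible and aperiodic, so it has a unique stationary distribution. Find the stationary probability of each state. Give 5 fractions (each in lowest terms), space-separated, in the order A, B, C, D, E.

The stationary distribution satisfies pi = pi * P, i.e.:
  pi_A = 2/5*pi_A + 1/10*pi_B + 1/10*pi_C + 1/10*pi_D + 3/10*pi_E
  pi_B = 1/5*pi_A + 3/10*pi_B + 1/5*pi_C + 1/5*pi_D + 1/10*pi_E
  pi_C = 1/5*pi_A + 1/5*pi_B + 2/5*pi_C + 1/10*pi_D + 2/5*pi_E
  pi_D = 1/10*pi_A + 1/5*pi_B + 1/5*pi_C + 1/10*pi_D + 1/10*pi_E
  pi_E = 1/10*pi_A + 1/5*pi_B + 1/10*pi_C + 1/2*pi_D + 1/10*pi_E
with normalization: pi_A + pi_B + pi_C + pi_D + pi_E = 1.

Using the first 4 balance equations plus normalization, the linear system A*pi = b is:
  [-3/5, 1/10, 1/10, 1/10, 3/10] . pi = 0
  [1/5, -7/10, 1/5, 1/5, 1/10] . pi = 0
  [1/5, 1/5, -3/5, 1/10, 2/5] . pi = 0
  [1/10, 1/5, 1/5, -9/10, 1/10] . pi = 0
  [1, 1, 1, 1, 1] . pi = 1

Solving yields:
  pi_A = 1423/7331
  pi_B = 1483/7331
  pi_C = 2026/7331
  pi_D = 1084/7331
  pi_E = 1315/7331

Verification (pi * P):
  1423/7331*2/5 + 1483/7331*1/10 + 2026/7331*1/10 + 1084/7331*1/10 + 1315/7331*3/10 = 1423/7331 = pi_A  (ok)
  1423/7331*1/5 + 1483/7331*3/10 + 2026/7331*1/5 + 1084/7331*1/5 + 1315/7331*1/10 = 1483/7331 = pi_B  (ok)
  1423/7331*1/5 + 1483/7331*1/5 + 2026/7331*2/5 + 1084/7331*1/10 + 1315/7331*2/5 = 2026/7331 = pi_C  (ok)
  1423/7331*1/10 + 1483/7331*1/5 + 2026/7331*1/5 + 1084/7331*1/10 + 1315/7331*1/10 = 1084/7331 = pi_D  (ok)
  1423/7331*1/10 + 1483/7331*1/5 + 2026/7331*1/10 + 1084/7331*1/2 + 1315/7331*1/10 = 1315/7331 = pi_E  (ok)

Answer: 1423/7331 1483/7331 2026/7331 1084/7331 1315/7331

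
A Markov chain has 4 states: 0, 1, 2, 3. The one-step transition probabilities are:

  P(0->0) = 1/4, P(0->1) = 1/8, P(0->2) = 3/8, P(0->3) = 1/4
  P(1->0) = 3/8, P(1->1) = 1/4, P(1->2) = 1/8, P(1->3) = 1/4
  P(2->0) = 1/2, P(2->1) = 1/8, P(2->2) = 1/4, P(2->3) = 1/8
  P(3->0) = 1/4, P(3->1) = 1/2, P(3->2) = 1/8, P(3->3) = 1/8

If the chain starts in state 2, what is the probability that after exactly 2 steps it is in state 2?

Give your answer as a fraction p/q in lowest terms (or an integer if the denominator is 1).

Answer: 9/32

Derivation:
Computing P^2 by repeated multiplication:
P^1 =
  0: [1/4, 1/8, 3/8, 1/4]
  1: [3/8, 1/4, 1/8, 1/4]
  2: [1/2, 1/8, 1/4, 1/8]
  3: [1/4, 1/2, 1/8, 1/8]
P^2 =
  0: [23/64, 15/64, 15/64, 11/64]
  1: [5/16, 1/4, 15/64, 13/64]
  2: [21/64, 3/16, 9/32, 13/64]
  3: [11/32, 15/64, 13/64, 7/32]

(P^2)[2 -> 2] = 9/32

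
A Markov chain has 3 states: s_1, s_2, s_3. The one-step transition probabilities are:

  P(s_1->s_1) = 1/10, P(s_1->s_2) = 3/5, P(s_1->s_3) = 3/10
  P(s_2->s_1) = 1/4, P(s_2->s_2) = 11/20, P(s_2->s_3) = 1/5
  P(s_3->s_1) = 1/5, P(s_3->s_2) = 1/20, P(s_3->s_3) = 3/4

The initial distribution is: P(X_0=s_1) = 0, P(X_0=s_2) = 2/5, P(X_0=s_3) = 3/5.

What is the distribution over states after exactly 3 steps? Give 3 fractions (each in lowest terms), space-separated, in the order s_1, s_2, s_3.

Answer: 783/4000 12111/40000 20059/40000

Derivation:
Propagating the distribution step by step (d_{t+1} = d_t * P):
d_0 = (s_1=0, s_2=2/5, s_3=3/5)
  d_1[s_1] = 0*1/10 + 2/5*1/4 + 3/5*1/5 = 11/50
  d_1[s_2] = 0*3/5 + 2/5*11/20 + 3/5*1/20 = 1/4
  d_1[s_3] = 0*3/10 + 2/5*1/5 + 3/5*3/4 = 53/100
d_1 = (s_1=11/50, s_2=1/4, s_3=53/100)
  d_2[s_1] = 11/50*1/10 + 1/4*1/4 + 53/100*1/5 = 381/2000
  d_2[s_2] = 11/50*3/5 + 1/4*11/20 + 53/100*1/20 = 37/125
  d_2[s_3] = 11/50*3/10 + 1/4*1/5 + 53/100*3/4 = 1027/2000
d_2 = (s_1=381/2000, s_2=37/125, s_3=1027/2000)
  d_3[s_1] = 381/2000*1/10 + 37/125*1/4 + 1027/2000*1/5 = 783/4000
  d_3[s_2] = 381/2000*3/5 + 37/125*11/20 + 1027/2000*1/20 = 12111/40000
  d_3[s_3] = 381/2000*3/10 + 37/125*1/5 + 1027/2000*3/4 = 20059/40000
d_3 = (s_1=783/4000, s_2=12111/40000, s_3=20059/40000)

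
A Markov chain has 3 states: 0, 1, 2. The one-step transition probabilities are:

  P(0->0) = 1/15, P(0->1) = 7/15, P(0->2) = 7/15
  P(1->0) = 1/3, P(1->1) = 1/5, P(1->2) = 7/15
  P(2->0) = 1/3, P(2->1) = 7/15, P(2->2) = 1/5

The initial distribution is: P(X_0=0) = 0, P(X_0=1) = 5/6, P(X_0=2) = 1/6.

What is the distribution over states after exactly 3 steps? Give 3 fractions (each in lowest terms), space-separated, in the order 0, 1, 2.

Propagating the distribution step by step (d_{t+1} = d_t * P):
d_0 = (0=0, 1=5/6, 2=1/6)
  d_1[0] = 0*1/15 + 5/6*1/3 + 1/6*1/3 = 1/3
  d_1[1] = 0*7/15 + 5/6*1/5 + 1/6*7/15 = 11/45
  d_1[2] = 0*7/15 + 5/6*7/15 + 1/6*1/5 = 19/45
d_1 = (0=1/3, 1=11/45, 2=19/45)
  d_2[0] = 1/3*1/15 + 11/45*1/3 + 19/45*1/3 = 11/45
  d_2[1] = 1/3*7/15 + 11/45*1/5 + 19/45*7/15 = 271/675
  d_2[2] = 1/3*7/15 + 11/45*7/15 + 19/45*1/5 = 239/675
d_2 = (0=11/45, 1=271/675, 2=239/675)
  d_3[0] = 11/45*1/15 + 271/675*1/3 + 239/675*1/3 = 181/675
  d_3[1] = 11/45*7/15 + 271/675*1/5 + 239/675*7/15 = 3641/10125
  d_3[2] = 11/45*7/15 + 271/675*7/15 + 239/675*1/5 = 3769/10125
d_3 = (0=181/675, 1=3641/10125, 2=3769/10125)

Answer: 181/675 3641/10125 3769/10125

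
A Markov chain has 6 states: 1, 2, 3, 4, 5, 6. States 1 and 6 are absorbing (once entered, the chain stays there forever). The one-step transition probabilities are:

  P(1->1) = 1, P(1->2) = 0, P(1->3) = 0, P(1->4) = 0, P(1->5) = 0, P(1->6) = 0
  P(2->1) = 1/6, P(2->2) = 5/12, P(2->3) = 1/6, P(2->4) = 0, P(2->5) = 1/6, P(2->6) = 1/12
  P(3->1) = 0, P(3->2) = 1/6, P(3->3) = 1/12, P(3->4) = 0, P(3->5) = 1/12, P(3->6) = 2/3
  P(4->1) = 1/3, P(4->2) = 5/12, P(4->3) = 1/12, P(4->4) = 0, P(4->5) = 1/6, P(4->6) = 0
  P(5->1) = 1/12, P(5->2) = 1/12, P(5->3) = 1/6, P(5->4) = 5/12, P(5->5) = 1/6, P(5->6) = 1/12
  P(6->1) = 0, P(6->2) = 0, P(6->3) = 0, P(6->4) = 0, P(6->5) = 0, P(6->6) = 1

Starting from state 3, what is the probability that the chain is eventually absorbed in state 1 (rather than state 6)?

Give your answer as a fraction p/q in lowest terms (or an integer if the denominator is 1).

Answer: 866/6823

Derivation:
Let a_i = P(absorbed in 1 | start in state i).
Boundary conditions: a_1 = 1, a_6 = 0.
For each transient state i, a_i = sum_j P(i->j) * a_j:
  a_2 = 1/6*a_1 + 5/12*a_2 + 1/6*a_3 + 0*a_4 + 1/6*a_5 + 1/12*a_6
  a_3 = 0*a_1 + 1/6*a_2 + 1/12*a_3 + 0*a_4 + 1/12*a_5 + 2/3*a_6
  a_4 = 1/3*a_1 + 5/12*a_2 + 1/12*a_3 + 0*a_4 + 1/6*a_5 + 0*a_6
  a_5 = 1/12*a_1 + 1/12*a_2 + 1/6*a_3 + 5/12*a_4 + 1/6*a_5 + 1/12*a_6

Substituting a_1 = 1 and a_6 = 0, rearrange to (I - Q) a = r where r[i] = P(i -> 1):
  [7/12, -1/6, 0, -1/6] . (a_2, a_3, a_4, a_5) = 1/6
  [-1/6, 11/12, 0, -1/12] . (a_2, a_3, a_4, a_5) = 0
  [-5/12, -1/12, 1, -1/6] . (a_2, a_3, a_4, a_5) = 1/3
  [-1/12, -1/6, -5/12, 5/6] . (a_2, a_3, a_4, a_5) = 1/12

Solving yields:
  a_2 = 3130/6823
  a_3 = 866/6823
  a_4 = 4195/6823
  a_5 = 3266/6823

Starting state is 3, so the absorption probability is a_3 = 866/6823.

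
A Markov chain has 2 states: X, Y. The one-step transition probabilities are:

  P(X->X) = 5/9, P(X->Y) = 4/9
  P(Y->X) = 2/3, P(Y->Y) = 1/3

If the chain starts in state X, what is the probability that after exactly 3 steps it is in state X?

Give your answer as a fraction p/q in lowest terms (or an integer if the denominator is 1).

Computing P^3 by repeated multiplication:
P^1 =
  X: [5/9, 4/9]
  Y: [2/3, 1/3]
P^2 =
  X: [49/81, 32/81]
  Y: [16/27, 11/27]
P^3 =
  X: [437/729, 292/729]
  Y: [146/243, 97/243]

(P^3)[X -> X] = 437/729

Answer: 437/729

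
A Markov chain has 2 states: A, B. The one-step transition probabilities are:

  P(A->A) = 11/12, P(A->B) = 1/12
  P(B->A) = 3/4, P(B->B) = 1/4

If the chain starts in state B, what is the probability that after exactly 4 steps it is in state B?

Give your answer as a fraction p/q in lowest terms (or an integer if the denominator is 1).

Computing P^4 by repeated multiplication:
P^1 =
  A: [11/12, 1/12]
  B: [3/4, 1/4]
P^2 =
  A: [65/72, 7/72]
  B: [7/8, 1/8]
P^3 =
  A: [389/432, 43/432]
  B: [43/48, 5/48]
P^4 =
  A: [2333/2592, 259/2592]
  B: [259/288, 29/288]

(P^4)[B -> B] = 29/288

Answer: 29/288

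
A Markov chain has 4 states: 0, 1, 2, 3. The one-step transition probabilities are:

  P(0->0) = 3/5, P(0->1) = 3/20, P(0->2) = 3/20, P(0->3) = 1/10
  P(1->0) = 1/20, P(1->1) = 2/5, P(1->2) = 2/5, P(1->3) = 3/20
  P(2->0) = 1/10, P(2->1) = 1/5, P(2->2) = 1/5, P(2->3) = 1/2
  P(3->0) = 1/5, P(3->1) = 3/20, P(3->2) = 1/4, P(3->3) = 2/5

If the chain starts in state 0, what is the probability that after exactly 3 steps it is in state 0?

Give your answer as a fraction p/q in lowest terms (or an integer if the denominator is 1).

Answer: 249/800

Derivation:
Computing P^3 by repeated multiplication:
P^1 =
  0: [3/5, 3/20, 3/20, 1/10]
  1: [1/20, 2/5, 2/5, 3/20]
  2: [1/10, 1/5, 1/5, 1/2]
  3: [1/5, 3/20, 1/4, 2/5]
P^2 =
  0: [161/400, 39/200, 41/200, 79/400]
  1: [3/25, 27/100, 57/200, 13/40]
  2: [19/100, 21/100, 13/50, 17/50]
  3: [93/400, 1/5, 6/25, 131/400]
P^3 =
  0: [249/800, 209/1000, 183/800, 251/1000]
  1: [179/1000, 927/4000, 1057/4000, 13/40]
  2: [437/2000, 431/2000, 499/2000, 633/2000]
  3: [239/1000, 53/250, 979/4000, 1217/4000]

(P^3)[0 -> 0] = 249/800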